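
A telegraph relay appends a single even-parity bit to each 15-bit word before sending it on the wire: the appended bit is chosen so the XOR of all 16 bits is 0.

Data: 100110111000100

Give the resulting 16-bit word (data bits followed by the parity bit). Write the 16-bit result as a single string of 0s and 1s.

XOR of the 15 data bits: 1⊕0⊕0⊕1⊕1⊕0⊕1⊕1⊕1⊕0⊕0⊕0⊕1⊕0⊕0 = 1
Parity bit = 1 (so all 16 bits XOR to 0).

1001101110001001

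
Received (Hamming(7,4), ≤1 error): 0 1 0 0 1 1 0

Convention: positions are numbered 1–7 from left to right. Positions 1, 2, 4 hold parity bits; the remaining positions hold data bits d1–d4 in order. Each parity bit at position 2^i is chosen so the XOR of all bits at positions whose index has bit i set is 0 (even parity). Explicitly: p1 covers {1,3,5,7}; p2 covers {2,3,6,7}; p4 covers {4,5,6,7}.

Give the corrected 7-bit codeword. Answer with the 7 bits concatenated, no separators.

1100110

s1 (pos 1,3,5,7): 0⊕0⊕1⊕0 = 1
s2 (pos 2,3,6,7): 1⊕0⊕1⊕0 = 0
s4 (pos 4,5,6,7): 0⊕1⊕1⊕0 = 0
Syndrome s4…s1 = 001 → error at position 1.
Flip position 1: 0100110 → 1100110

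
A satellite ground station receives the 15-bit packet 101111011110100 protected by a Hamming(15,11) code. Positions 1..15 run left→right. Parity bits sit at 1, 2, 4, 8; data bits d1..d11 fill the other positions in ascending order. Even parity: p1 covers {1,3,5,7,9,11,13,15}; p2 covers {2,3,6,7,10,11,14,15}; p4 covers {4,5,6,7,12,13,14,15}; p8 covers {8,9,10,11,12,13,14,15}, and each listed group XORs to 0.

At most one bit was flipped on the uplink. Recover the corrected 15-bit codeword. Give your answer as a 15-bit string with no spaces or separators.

101111001110100

s1 (pos 1,3,5,7,9,11,13,15): 1⊕1⊕1⊕0⊕1⊕1⊕1⊕0 = 0
s2 (pos 2,3,6,7,10,11,14,15): 0⊕1⊕1⊕0⊕1⊕1⊕0⊕0 = 0
s4 (pos 4,5,6,7,12,13,14,15): 1⊕1⊕1⊕0⊕0⊕1⊕0⊕0 = 0
s8 (pos 8,9,10,11,12,13,14,15): 1⊕1⊕1⊕1⊕0⊕1⊕0⊕0 = 1
Syndrome s8…s1 = 1000 → error at position 8.
Flip position 8: 101111011110100 → 101111001110100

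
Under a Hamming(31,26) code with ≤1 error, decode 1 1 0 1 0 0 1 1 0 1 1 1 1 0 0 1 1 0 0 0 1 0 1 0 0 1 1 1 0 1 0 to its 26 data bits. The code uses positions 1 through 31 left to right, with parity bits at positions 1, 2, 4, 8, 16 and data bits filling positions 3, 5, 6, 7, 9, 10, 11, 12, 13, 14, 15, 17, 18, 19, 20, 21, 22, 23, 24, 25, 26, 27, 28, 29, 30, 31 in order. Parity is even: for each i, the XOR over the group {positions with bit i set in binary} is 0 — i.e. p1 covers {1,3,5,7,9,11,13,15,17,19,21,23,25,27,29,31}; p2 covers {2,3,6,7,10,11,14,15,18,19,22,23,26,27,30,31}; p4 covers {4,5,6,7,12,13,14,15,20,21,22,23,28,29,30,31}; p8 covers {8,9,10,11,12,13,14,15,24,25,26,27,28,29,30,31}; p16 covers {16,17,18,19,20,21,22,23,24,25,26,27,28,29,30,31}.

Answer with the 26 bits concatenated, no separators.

s1 (pos 1,3,5,7,9,11,13,15,17,19,21,23,25,27,29,31): 1⊕0⊕0⊕1⊕0⊕1⊕1⊕0⊕1⊕0⊕1⊕1⊕0⊕1⊕0⊕0 = 0
s2 (pos 2,3,6,7,10,11,14,15,18,19,22,23,26,27,30,31): 1⊕0⊕0⊕1⊕1⊕1⊕0⊕0⊕0⊕0⊕0⊕1⊕1⊕1⊕1⊕0 = 0
s4 (pos 4,5,6,7,12,13,14,15,20,21,22,23,28,29,30,31): 1⊕0⊕0⊕1⊕1⊕1⊕0⊕0⊕0⊕1⊕0⊕1⊕1⊕0⊕1⊕0 = 0
s8 (pos 8,9,10,11,12,13,14,15,24,25,26,27,28,29,30,31): 1⊕0⊕1⊕1⊕1⊕1⊕0⊕0⊕0⊕0⊕1⊕1⊕1⊕0⊕1⊕0 = 1
s16 (pos 16,17,18,19,20,21,22,23,24,25,26,27,28,29,30,31): 1⊕1⊕0⊕0⊕0⊕1⊕0⊕1⊕0⊕0⊕1⊕1⊕1⊕0⊕1⊕0 = 0
Syndrome s16…s1 = 01000 → error at position 8.
Flip position 8: 1101001101111001100010100111010 → 1101001001111001100010100111010
Read data bits from positions 3,5,6,7,9,10,11,12,13,14,15,17,18,19,20,21,22,23,24,25,26,27,28,29,30,31: 00010111100100010100111010

00010111100100010100111010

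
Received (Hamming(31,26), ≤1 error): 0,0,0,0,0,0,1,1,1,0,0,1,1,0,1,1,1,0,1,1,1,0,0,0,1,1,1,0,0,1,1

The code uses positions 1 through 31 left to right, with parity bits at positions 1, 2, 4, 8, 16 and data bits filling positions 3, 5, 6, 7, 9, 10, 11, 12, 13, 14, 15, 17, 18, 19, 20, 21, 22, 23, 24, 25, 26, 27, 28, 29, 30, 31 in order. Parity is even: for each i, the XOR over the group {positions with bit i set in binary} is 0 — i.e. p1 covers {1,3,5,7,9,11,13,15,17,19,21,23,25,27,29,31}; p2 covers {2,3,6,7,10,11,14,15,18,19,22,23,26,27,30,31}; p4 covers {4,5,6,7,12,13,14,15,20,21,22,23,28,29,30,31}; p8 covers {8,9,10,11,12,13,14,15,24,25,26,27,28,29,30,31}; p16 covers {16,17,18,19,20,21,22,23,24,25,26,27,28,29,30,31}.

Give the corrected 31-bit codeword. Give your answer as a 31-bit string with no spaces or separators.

0100001110011011101110001110011

s1 (pos 1,3,5,7,9,11,13,15,17,19,21,23,25,27,29,31): 0⊕0⊕0⊕1⊕1⊕0⊕1⊕1⊕1⊕1⊕1⊕0⊕1⊕1⊕0⊕1 = 0
s2 (pos 2,3,6,7,10,11,14,15,18,19,22,23,26,27,30,31): 0⊕0⊕0⊕1⊕0⊕0⊕0⊕1⊕0⊕1⊕0⊕0⊕1⊕1⊕1⊕1 = 1
s4 (pos 4,5,6,7,12,13,14,15,20,21,22,23,28,29,30,31): 0⊕0⊕0⊕1⊕1⊕1⊕0⊕1⊕1⊕1⊕0⊕0⊕0⊕0⊕1⊕1 = 0
s8 (pos 8,9,10,11,12,13,14,15,24,25,26,27,28,29,30,31): 1⊕1⊕0⊕0⊕1⊕1⊕0⊕1⊕0⊕1⊕1⊕1⊕0⊕0⊕1⊕1 = 0
s16 (pos 16,17,18,19,20,21,22,23,24,25,26,27,28,29,30,31): 1⊕1⊕0⊕1⊕1⊕1⊕0⊕0⊕0⊕1⊕1⊕1⊕0⊕0⊕1⊕1 = 0
Syndrome s16…s1 = 00010 → error at position 2.
Flip position 2: 0000001110011011101110001110011 → 0100001110011011101110001110011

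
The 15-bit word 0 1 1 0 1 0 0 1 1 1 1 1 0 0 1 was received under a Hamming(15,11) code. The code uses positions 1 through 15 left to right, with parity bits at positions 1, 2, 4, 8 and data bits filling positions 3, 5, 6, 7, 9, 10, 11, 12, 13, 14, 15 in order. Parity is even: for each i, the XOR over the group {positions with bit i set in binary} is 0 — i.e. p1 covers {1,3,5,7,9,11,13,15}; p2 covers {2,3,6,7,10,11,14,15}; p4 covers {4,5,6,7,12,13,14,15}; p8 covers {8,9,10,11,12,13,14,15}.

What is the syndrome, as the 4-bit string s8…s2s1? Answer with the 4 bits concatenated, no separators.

s1 (pos 1,3,5,7,9,11,13,15): 0⊕1⊕1⊕0⊕1⊕1⊕0⊕1 = 1
s2 (pos 2,3,6,7,10,11,14,15): 1⊕1⊕0⊕0⊕1⊕1⊕0⊕1 = 1
s4 (pos 4,5,6,7,12,13,14,15): 0⊕1⊕0⊕0⊕1⊕0⊕0⊕1 = 1
s8 (pos 8,9,10,11,12,13,14,15): 1⊕1⊕1⊕1⊕1⊕0⊕0⊕1 = 0
Syndrome s8…s1 = 0111 → error at position 7.

0111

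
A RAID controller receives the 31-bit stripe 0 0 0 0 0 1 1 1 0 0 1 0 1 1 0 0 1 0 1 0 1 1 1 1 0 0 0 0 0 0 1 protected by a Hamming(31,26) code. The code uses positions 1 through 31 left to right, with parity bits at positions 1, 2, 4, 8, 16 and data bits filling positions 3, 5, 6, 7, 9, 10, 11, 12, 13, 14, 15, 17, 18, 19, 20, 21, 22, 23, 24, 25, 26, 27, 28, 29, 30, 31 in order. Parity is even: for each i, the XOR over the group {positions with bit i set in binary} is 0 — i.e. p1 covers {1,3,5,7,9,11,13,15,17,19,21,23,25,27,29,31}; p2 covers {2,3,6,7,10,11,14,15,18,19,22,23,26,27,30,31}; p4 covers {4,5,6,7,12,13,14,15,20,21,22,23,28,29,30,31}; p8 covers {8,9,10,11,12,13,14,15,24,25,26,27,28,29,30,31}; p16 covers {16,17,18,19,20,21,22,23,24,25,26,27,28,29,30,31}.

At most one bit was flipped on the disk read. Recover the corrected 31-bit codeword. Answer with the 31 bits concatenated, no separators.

0000011100101101101011110000001

s1 (pos 1,3,5,7,9,11,13,15,17,19,21,23,25,27,29,31): 0⊕0⊕0⊕1⊕0⊕1⊕1⊕0⊕1⊕1⊕1⊕1⊕0⊕0⊕0⊕1 = 0
s2 (pos 2,3,6,7,10,11,14,15,18,19,22,23,26,27,30,31): 0⊕0⊕1⊕1⊕0⊕1⊕1⊕0⊕0⊕1⊕1⊕1⊕0⊕0⊕0⊕1 = 0
s4 (pos 4,5,6,7,12,13,14,15,20,21,22,23,28,29,30,31): 0⊕0⊕1⊕1⊕0⊕1⊕1⊕0⊕0⊕1⊕1⊕1⊕0⊕0⊕0⊕1 = 0
s8 (pos 8,9,10,11,12,13,14,15,24,25,26,27,28,29,30,31): 1⊕0⊕0⊕1⊕0⊕1⊕1⊕0⊕1⊕0⊕0⊕0⊕0⊕0⊕0⊕1 = 0
s16 (pos 16,17,18,19,20,21,22,23,24,25,26,27,28,29,30,31): 0⊕1⊕0⊕1⊕0⊕1⊕1⊕1⊕1⊕0⊕0⊕0⊕0⊕0⊕0⊕1 = 1
Syndrome s16…s1 = 10000 → error at position 16.
Flip position 16: 0000011100101100101011110000001 → 0000011100101101101011110000001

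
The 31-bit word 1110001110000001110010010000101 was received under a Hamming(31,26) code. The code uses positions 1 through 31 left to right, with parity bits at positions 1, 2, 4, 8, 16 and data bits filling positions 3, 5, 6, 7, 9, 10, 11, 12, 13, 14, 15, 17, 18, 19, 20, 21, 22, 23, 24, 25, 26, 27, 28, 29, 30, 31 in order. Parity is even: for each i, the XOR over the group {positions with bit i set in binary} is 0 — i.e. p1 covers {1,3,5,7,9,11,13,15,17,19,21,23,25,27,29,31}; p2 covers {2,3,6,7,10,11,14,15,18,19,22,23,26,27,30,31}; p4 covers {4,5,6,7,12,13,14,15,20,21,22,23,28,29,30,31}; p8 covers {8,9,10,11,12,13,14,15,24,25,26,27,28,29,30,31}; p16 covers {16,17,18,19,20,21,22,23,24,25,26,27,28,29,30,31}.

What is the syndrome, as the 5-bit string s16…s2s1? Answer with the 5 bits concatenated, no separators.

11010

s1 (pos 1,3,5,7,9,11,13,15,17,19,21,23,25,27,29,31): 1⊕1⊕0⊕1⊕1⊕0⊕0⊕0⊕1⊕0⊕1⊕0⊕0⊕0⊕1⊕1 = 0
s2 (pos 2,3,6,7,10,11,14,15,18,19,22,23,26,27,30,31): 1⊕1⊕0⊕1⊕0⊕0⊕0⊕0⊕1⊕0⊕0⊕0⊕0⊕0⊕0⊕1 = 1
s4 (pos 4,5,6,7,12,13,14,15,20,21,22,23,28,29,30,31): 0⊕0⊕0⊕1⊕0⊕0⊕0⊕0⊕0⊕1⊕0⊕0⊕0⊕1⊕0⊕1 = 0
s8 (pos 8,9,10,11,12,13,14,15,24,25,26,27,28,29,30,31): 1⊕1⊕0⊕0⊕0⊕0⊕0⊕0⊕1⊕0⊕0⊕0⊕0⊕1⊕0⊕1 = 1
s16 (pos 16,17,18,19,20,21,22,23,24,25,26,27,28,29,30,31): 1⊕1⊕1⊕0⊕0⊕1⊕0⊕0⊕1⊕0⊕0⊕0⊕0⊕1⊕0⊕1 = 1
Syndrome s16…s1 = 11010 → error at position 26.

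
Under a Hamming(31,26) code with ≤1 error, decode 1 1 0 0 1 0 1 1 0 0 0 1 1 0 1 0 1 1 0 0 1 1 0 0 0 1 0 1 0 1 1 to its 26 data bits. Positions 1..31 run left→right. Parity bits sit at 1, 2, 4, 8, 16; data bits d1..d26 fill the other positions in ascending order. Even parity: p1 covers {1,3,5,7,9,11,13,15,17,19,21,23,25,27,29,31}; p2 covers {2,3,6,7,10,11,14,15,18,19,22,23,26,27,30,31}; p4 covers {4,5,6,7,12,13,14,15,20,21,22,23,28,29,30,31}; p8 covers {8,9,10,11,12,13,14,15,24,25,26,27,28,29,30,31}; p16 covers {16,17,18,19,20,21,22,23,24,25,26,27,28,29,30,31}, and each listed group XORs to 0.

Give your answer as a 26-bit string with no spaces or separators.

01010001101110011000101011

s1 (pos 1,3,5,7,9,11,13,15,17,19,21,23,25,27,29,31): 1⊕0⊕1⊕1⊕0⊕0⊕1⊕1⊕1⊕0⊕1⊕0⊕0⊕0⊕0⊕1 = 0
s2 (pos 2,3,6,7,10,11,14,15,18,19,22,23,26,27,30,31): 1⊕0⊕0⊕1⊕0⊕0⊕0⊕1⊕1⊕0⊕1⊕0⊕1⊕0⊕1⊕1 = 0
s4 (pos 4,5,6,7,12,13,14,15,20,21,22,23,28,29,30,31): 0⊕1⊕0⊕1⊕1⊕1⊕0⊕1⊕0⊕1⊕1⊕0⊕1⊕0⊕1⊕1 = 0
s8 (pos 8,9,10,11,12,13,14,15,24,25,26,27,28,29,30,31): 1⊕0⊕0⊕0⊕1⊕1⊕0⊕1⊕0⊕0⊕1⊕0⊕1⊕0⊕1⊕1 = 0
s16 (pos 16,17,18,19,20,21,22,23,24,25,26,27,28,29,30,31): 0⊕1⊕1⊕0⊕0⊕1⊕1⊕0⊕0⊕0⊕1⊕0⊕1⊕0⊕1⊕1 = 0
Syndrome s16…s1 = 00000 → no error.
Read data bits from positions 3,5,6,7,9,10,11,12,13,14,15,17,18,19,20,21,22,23,24,25,26,27,28,29,30,31: 01010001101110011000101011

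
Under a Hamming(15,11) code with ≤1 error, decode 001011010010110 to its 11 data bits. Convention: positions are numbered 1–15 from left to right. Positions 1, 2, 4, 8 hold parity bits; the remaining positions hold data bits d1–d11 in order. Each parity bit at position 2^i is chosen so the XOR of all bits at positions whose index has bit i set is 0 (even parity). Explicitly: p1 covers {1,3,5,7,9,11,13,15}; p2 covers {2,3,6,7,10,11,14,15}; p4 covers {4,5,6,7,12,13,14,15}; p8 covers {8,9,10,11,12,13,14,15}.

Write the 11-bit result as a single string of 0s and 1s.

11100010110

s1 (pos 1,3,5,7,9,11,13,15): 0⊕1⊕1⊕0⊕0⊕1⊕1⊕0 = 0
s2 (pos 2,3,6,7,10,11,14,15): 0⊕1⊕1⊕0⊕0⊕1⊕1⊕0 = 0
s4 (pos 4,5,6,7,12,13,14,15): 0⊕1⊕1⊕0⊕0⊕1⊕1⊕0 = 0
s8 (pos 8,9,10,11,12,13,14,15): 1⊕0⊕0⊕1⊕0⊕1⊕1⊕0 = 0
Syndrome s8…s1 = 0000 → no error.
Read data bits from positions 3,5,6,7,9,10,11,12,13,14,15: 11100010110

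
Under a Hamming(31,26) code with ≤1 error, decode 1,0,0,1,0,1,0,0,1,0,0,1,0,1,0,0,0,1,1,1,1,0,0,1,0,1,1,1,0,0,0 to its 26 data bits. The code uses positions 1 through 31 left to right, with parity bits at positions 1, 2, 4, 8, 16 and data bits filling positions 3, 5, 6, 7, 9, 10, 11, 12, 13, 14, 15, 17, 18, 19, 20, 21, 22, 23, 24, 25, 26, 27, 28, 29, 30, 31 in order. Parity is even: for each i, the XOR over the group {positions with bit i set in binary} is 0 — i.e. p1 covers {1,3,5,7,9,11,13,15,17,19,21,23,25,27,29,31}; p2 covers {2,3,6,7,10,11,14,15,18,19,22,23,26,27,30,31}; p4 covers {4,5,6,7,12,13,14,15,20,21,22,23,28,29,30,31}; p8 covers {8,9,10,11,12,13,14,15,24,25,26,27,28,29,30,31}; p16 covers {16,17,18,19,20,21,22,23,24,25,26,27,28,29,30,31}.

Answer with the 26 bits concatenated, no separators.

00101001110011110010111000

s1 (pos 1,3,5,7,9,11,13,15,17,19,21,23,25,27,29,31): 1⊕0⊕0⊕0⊕1⊕0⊕0⊕0⊕0⊕1⊕1⊕0⊕0⊕1⊕0⊕0 = 1
s2 (pos 2,3,6,7,10,11,14,15,18,19,22,23,26,27,30,31): 0⊕0⊕1⊕0⊕0⊕0⊕1⊕0⊕1⊕1⊕0⊕0⊕1⊕1⊕0⊕0 = 0
s4 (pos 4,5,6,7,12,13,14,15,20,21,22,23,28,29,30,31): 1⊕0⊕1⊕0⊕1⊕0⊕1⊕0⊕1⊕1⊕0⊕0⊕1⊕0⊕0⊕0 = 1
s8 (pos 8,9,10,11,12,13,14,15,24,25,26,27,28,29,30,31): 0⊕1⊕0⊕0⊕1⊕0⊕1⊕0⊕1⊕0⊕1⊕1⊕1⊕0⊕0⊕0 = 1
s16 (pos 16,17,18,19,20,21,22,23,24,25,26,27,28,29,30,31): 0⊕0⊕1⊕1⊕1⊕1⊕0⊕0⊕1⊕0⊕1⊕1⊕1⊕0⊕0⊕0 = 0
Syndrome s16…s1 = 01101 → error at position 13.
Flip position 13: 1001010010010100011110010111000 → 1001010010011100011110010111000
Read data bits from positions 3,5,6,7,9,10,11,12,13,14,15,17,18,19,20,21,22,23,24,25,26,27,28,29,30,31: 00101001110011110010111000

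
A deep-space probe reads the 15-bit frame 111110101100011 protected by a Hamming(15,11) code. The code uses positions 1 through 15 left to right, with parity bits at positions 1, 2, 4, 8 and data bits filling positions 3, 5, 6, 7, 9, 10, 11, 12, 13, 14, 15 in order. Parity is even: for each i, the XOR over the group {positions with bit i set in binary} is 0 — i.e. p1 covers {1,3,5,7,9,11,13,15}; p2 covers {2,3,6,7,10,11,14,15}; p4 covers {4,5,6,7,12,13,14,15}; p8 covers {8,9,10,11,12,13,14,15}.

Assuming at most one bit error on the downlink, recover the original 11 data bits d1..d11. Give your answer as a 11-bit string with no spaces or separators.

11011100011

s1 (pos 1,3,5,7,9,11,13,15): 1⊕1⊕1⊕1⊕1⊕0⊕0⊕1 = 0
s2 (pos 2,3,6,7,10,11,14,15): 1⊕1⊕0⊕1⊕1⊕0⊕1⊕1 = 0
s4 (pos 4,5,6,7,12,13,14,15): 1⊕1⊕0⊕1⊕0⊕0⊕1⊕1 = 1
s8 (pos 8,9,10,11,12,13,14,15): 0⊕1⊕1⊕0⊕0⊕0⊕1⊕1 = 0
Syndrome s8…s1 = 0100 → error at position 4.
Flip position 4: 111110101100011 → 111010101100011
Read data bits from positions 3,5,6,7,9,10,11,12,13,14,15: 11011100011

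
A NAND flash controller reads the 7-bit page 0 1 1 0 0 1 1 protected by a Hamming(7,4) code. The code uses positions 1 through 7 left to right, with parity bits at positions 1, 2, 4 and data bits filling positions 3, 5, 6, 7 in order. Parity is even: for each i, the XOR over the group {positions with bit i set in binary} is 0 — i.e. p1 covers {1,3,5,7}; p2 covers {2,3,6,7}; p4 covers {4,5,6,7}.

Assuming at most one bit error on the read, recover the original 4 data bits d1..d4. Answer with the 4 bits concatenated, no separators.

1011

s1 (pos 1,3,5,7): 0⊕1⊕0⊕1 = 0
s2 (pos 2,3,6,7): 1⊕1⊕1⊕1 = 0
s4 (pos 4,5,6,7): 0⊕0⊕1⊕1 = 0
Syndrome s4…s1 = 000 → no error.
Read data bits from positions 3,5,6,7: 1011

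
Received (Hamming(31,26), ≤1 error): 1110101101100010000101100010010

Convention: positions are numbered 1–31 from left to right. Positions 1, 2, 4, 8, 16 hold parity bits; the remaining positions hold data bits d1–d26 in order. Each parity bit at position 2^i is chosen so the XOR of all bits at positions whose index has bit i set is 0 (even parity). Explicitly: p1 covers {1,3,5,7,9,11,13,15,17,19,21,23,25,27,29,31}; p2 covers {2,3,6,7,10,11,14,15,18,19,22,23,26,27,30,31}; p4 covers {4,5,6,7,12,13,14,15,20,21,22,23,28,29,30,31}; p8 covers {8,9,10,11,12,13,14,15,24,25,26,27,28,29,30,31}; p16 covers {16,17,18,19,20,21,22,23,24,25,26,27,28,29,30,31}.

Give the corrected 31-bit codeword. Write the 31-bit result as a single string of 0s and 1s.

s1 (pos 1,3,5,7,9,11,13,15,17,19,21,23,25,27,29,31): 1⊕1⊕1⊕1⊕0⊕1⊕0⊕1⊕0⊕0⊕0⊕1⊕0⊕1⊕0⊕0 = 0
s2 (pos 2,3,6,7,10,11,14,15,18,19,22,23,26,27,30,31): 1⊕1⊕0⊕1⊕1⊕1⊕0⊕1⊕0⊕0⊕1⊕1⊕0⊕1⊕1⊕0 = 0
s4 (pos 4,5,6,7,12,13,14,15,20,21,22,23,28,29,30,31): 0⊕1⊕0⊕1⊕0⊕0⊕0⊕1⊕1⊕0⊕1⊕1⊕0⊕0⊕1⊕0 = 1
s8 (pos 8,9,10,11,12,13,14,15,24,25,26,27,28,29,30,31): 1⊕0⊕1⊕1⊕0⊕0⊕0⊕1⊕0⊕0⊕0⊕1⊕0⊕0⊕1⊕0 = 0
s16 (pos 16,17,18,19,20,21,22,23,24,25,26,27,28,29,30,31): 0⊕0⊕0⊕0⊕1⊕0⊕1⊕1⊕0⊕0⊕0⊕1⊕0⊕0⊕1⊕0 = 1
Syndrome s16…s1 = 10100 → error at position 20.
Flip position 20: 1110101101100010000101100010010 → 1110101101100010000001100010010

1110101101100010000001100010010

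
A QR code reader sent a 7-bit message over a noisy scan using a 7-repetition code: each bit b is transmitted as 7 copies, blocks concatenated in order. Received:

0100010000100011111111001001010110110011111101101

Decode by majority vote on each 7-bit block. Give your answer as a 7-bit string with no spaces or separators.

0010111

Block 1 (0100010): 2 ones → 0
Block 2 (0001000): 1 one → 0
Block 3 (1111111): 7 ones → 1
Block 4 (1001001): 3 ones → 0
Block 5 (0101101): 4 ones → 1
Block 6 (1001111): 5 ones → 1
Block 7 (1101101): 5 ones → 1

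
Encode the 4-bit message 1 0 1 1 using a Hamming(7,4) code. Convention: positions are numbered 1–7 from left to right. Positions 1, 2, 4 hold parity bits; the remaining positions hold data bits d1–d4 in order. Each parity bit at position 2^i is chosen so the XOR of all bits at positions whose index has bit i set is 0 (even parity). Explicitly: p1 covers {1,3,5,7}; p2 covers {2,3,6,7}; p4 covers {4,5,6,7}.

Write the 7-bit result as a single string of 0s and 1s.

Place data at non-parity positions: p1 p2 1 p4 0 1 1
p1 (pos 1,3,5,7): XOR of data positions = 1⊕0⊕1 = 0
p2 (pos 2,3,6,7): XOR of data positions = 1⊕1⊕1 = 1
p4 (pos 4,5,6,7): XOR of data positions = 0⊕1⊕1 = 0
Codeword: 0110011

0110011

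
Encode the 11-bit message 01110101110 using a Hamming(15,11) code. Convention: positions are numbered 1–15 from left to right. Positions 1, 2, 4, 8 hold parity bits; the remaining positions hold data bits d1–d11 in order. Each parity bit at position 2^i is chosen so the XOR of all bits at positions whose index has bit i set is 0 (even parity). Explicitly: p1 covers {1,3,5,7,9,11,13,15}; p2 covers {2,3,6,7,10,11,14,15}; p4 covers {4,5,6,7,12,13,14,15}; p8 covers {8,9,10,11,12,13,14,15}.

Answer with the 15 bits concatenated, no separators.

Place data at non-parity positions: p1 p2 0 p4 1 1 1 p8 0 1 0 1 1 1 0
p1 (pos 1,3,5,7,9,11,13,15): XOR of data positions = 0⊕1⊕1⊕0⊕0⊕1⊕0 = 1
p2 (pos 2,3,6,7,10,11,14,15): XOR of data positions = 0⊕1⊕1⊕1⊕0⊕1⊕0 = 0
p4 (pos 4,5,6,7,12,13,14,15): XOR of data positions = 1⊕1⊕1⊕1⊕1⊕1⊕0 = 0
p8 (pos 8,9,10,11,12,13,14,15): XOR of data positions = 0⊕1⊕0⊕1⊕1⊕1⊕0 = 0
Codeword: 100011100101110

100011100101110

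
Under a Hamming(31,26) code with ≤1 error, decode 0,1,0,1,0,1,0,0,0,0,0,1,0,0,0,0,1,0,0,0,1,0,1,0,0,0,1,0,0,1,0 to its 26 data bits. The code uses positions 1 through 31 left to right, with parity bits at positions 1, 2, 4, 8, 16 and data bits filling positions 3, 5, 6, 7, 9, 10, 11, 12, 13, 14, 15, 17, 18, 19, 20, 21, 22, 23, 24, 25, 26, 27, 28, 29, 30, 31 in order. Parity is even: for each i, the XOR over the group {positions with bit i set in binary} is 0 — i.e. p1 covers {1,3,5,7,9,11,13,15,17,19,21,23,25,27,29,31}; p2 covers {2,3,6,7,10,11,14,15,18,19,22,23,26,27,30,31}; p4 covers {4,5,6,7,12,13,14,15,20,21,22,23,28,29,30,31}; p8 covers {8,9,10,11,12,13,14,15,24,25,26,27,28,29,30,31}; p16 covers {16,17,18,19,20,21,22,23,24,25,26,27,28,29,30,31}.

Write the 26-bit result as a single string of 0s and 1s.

00100001000100010100110010

s1 (pos 1,3,5,7,9,11,13,15,17,19,21,23,25,27,29,31): 0⊕0⊕0⊕0⊕0⊕0⊕0⊕0⊕1⊕0⊕1⊕1⊕0⊕1⊕0⊕0 = 0
s2 (pos 2,3,6,7,10,11,14,15,18,19,22,23,26,27,30,31): 1⊕0⊕1⊕0⊕0⊕0⊕0⊕0⊕0⊕0⊕0⊕1⊕0⊕1⊕1⊕0 = 1
s4 (pos 4,5,6,7,12,13,14,15,20,21,22,23,28,29,30,31): 1⊕0⊕1⊕0⊕1⊕0⊕0⊕0⊕0⊕1⊕0⊕1⊕0⊕0⊕1⊕0 = 0
s8 (pos 8,9,10,11,12,13,14,15,24,25,26,27,28,29,30,31): 0⊕0⊕0⊕0⊕1⊕0⊕0⊕0⊕0⊕0⊕0⊕1⊕0⊕0⊕1⊕0 = 1
s16 (pos 16,17,18,19,20,21,22,23,24,25,26,27,28,29,30,31): 0⊕1⊕0⊕0⊕0⊕1⊕0⊕1⊕0⊕0⊕0⊕1⊕0⊕0⊕1⊕0 = 1
Syndrome s16…s1 = 11010 → error at position 26.
Flip position 26: 0101010000010000100010100010010 → 0101010000010000100010100110010
Read data bits from positions 3,5,6,7,9,10,11,12,13,14,15,17,18,19,20,21,22,23,24,25,26,27,28,29,30,31: 00100001000100010100110010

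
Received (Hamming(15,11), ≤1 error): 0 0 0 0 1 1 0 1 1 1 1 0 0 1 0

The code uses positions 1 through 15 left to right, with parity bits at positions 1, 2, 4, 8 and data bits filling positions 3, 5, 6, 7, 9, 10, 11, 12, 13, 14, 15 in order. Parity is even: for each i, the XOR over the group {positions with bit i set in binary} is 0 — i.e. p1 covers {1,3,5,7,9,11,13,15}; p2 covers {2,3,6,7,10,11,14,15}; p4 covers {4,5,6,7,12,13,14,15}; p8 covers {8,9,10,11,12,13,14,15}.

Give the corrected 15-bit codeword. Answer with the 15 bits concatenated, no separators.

s1 (pos 1,3,5,7,9,11,13,15): 0⊕0⊕1⊕0⊕1⊕1⊕0⊕0 = 1
s2 (pos 2,3,6,7,10,11,14,15): 0⊕0⊕1⊕0⊕1⊕1⊕1⊕0 = 0
s4 (pos 4,5,6,7,12,13,14,15): 0⊕1⊕1⊕0⊕0⊕0⊕1⊕0 = 1
s8 (pos 8,9,10,11,12,13,14,15): 1⊕1⊕1⊕1⊕0⊕0⊕1⊕0 = 1
Syndrome s8…s1 = 1101 → error at position 13.
Flip position 13: 000011011110010 → 000011011110110

000011011110110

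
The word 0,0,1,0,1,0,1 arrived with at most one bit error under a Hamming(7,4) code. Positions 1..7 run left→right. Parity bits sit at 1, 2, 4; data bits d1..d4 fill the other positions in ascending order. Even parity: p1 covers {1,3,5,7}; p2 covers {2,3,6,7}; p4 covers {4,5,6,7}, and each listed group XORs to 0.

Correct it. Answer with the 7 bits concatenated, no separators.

1010101

s1 (pos 1,3,5,7): 0⊕1⊕1⊕1 = 1
s2 (pos 2,3,6,7): 0⊕1⊕0⊕1 = 0
s4 (pos 4,5,6,7): 0⊕1⊕0⊕1 = 0
Syndrome s4…s1 = 001 → error at position 1.
Flip position 1: 0010101 → 1010101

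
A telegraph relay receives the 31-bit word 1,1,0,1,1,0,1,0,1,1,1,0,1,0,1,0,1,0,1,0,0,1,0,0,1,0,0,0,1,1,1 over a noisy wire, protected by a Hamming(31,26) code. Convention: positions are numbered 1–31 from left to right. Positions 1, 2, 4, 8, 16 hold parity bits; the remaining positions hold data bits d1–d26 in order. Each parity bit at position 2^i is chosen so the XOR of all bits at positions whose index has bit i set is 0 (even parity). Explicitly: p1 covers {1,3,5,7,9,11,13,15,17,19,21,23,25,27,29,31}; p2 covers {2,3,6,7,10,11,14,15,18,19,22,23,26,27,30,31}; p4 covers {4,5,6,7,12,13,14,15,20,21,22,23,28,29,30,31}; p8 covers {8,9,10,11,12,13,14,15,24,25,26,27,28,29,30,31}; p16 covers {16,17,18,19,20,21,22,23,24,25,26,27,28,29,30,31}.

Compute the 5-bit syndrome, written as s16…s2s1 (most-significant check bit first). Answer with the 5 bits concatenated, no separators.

11110

s1 (pos 1,3,5,7,9,11,13,15,17,19,21,23,25,27,29,31): 1⊕0⊕1⊕1⊕1⊕1⊕1⊕1⊕1⊕1⊕0⊕0⊕1⊕0⊕1⊕1 = 0
s2 (pos 2,3,6,7,10,11,14,15,18,19,22,23,26,27,30,31): 1⊕0⊕0⊕1⊕1⊕1⊕0⊕1⊕0⊕1⊕1⊕0⊕0⊕0⊕1⊕1 = 1
s4 (pos 4,5,6,7,12,13,14,15,20,21,22,23,28,29,30,31): 1⊕1⊕0⊕1⊕0⊕1⊕0⊕1⊕0⊕0⊕1⊕0⊕0⊕1⊕1⊕1 = 1
s8 (pos 8,9,10,11,12,13,14,15,24,25,26,27,28,29,30,31): 0⊕1⊕1⊕1⊕0⊕1⊕0⊕1⊕0⊕1⊕0⊕0⊕0⊕1⊕1⊕1 = 1
s16 (pos 16,17,18,19,20,21,22,23,24,25,26,27,28,29,30,31): 0⊕1⊕0⊕1⊕0⊕0⊕1⊕0⊕0⊕1⊕0⊕0⊕0⊕1⊕1⊕1 = 1
Syndrome s16…s1 = 11110 → error at position 30.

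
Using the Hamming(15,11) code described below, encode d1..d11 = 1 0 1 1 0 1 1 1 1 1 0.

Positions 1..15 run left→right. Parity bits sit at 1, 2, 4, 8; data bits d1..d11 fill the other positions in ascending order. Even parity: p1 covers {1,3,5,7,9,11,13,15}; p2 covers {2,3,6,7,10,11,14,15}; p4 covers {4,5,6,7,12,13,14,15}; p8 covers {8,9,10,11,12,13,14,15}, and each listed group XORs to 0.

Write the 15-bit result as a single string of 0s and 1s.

Place data at non-parity positions: p1 p2 1 p4 0 1 1 p8 0 1 1 1 1 1 0
p1 (pos 1,3,5,7,9,11,13,15): XOR of data positions = 1⊕0⊕1⊕0⊕1⊕1⊕0 = 0
p2 (pos 2,3,6,7,10,11,14,15): XOR of data positions = 1⊕1⊕1⊕1⊕1⊕1⊕0 = 0
p4 (pos 4,5,6,7,12,13,14,15): XOR of data positions = 0⊕1⊕1⊕1⊕1⊕1⊕0 = 1
p8 (pos 8,9,10,11,12,13,14,15): XOR of data positions = 0⊕1⊕1⊕1⊕1⊕1⊕0 = 1
Codeword: 001101110111110

001101110111110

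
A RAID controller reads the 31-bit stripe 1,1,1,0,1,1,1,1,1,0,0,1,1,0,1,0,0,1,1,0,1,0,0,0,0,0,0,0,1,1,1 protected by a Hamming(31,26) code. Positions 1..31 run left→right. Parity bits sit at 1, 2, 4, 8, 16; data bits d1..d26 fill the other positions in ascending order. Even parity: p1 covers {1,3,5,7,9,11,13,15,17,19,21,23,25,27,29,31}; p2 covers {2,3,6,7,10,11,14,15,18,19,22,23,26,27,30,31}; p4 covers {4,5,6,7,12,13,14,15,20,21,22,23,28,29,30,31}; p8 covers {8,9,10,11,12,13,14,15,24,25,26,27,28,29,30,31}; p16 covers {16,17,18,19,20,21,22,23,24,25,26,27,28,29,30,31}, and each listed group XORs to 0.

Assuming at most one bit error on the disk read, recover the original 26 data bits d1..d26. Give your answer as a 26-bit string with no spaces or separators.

s1 (pos 1,3,5,7,9,11,13,15,17,19,21,23,25,27,29,31): 1⊕1⊕1⊕1⊕1⊕0⊕1⊕1⊕0⊕1⊕1⊕0⊕0⊕0⊕1⊕1 = 1
s2 (pos 2,3,6,7,10,11,14,15,18,19,22,23,26,27,30,31): 1⊕1⊕1⊕1⊕0⊕0⊕0⊕1⊕1⊕1⊕0⊕0⊕0⊕0⊕1⊕1 = 1
s4 (pos 4,5,6,7,12,13,14,15,20,21,22,23,28,29,30,31): 0⊕1⊕1⊕1⊕1⊕1⊕0⊕1⊕0⊕1⊕0⊕0⊕0⊕1⊕1⊕1 = 0
s8 (pos 8,9,10,11,12,13,14,15,24,25,26,27,28,29,30,31): 1⊕1⊕0⊕0⊕1⊕1⊕0⊕1⊕0⊕0⊕0⊕0⊕0⊕1⊕1⊕1 = 0
s16 (pos 16,17,18,19,20,21,22,23,24,25,26,27,28,29,30,31): 0⊕0⊕1⊕1⊕0⊕1⊕0⊕0⊕0⊕0⊕0⊕0⊕0⊕1⊕1⊕1 = 0
Syndrome s16…s1 = 00011 → error at position 3.
Flip position 3: 1110111110011010011010000000111 → 1100111110011010011010000000111
Read data bits from positions 3,5,6,7,9,10,11,12,13,14,15,17,18,19,20,21,22,23,24,25,26,27,28,29,30,31: 01111001101011010000000111

01111001101011010000000111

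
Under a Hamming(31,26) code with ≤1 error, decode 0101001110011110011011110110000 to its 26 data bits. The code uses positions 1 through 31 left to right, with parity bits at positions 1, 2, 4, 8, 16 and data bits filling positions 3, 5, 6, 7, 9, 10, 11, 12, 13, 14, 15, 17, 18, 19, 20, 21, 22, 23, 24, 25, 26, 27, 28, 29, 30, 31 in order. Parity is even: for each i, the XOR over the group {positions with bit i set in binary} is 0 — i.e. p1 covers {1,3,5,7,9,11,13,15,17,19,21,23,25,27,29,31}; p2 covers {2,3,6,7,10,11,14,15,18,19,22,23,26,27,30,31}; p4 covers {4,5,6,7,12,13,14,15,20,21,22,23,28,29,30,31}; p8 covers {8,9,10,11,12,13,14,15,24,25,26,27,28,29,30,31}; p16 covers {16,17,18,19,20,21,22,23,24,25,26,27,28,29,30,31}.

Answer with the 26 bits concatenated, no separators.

00011000111011011110110000

s1 (pos 1,3,5,7,9,11,13,15,17,19,21,23,25,27,29,31): 0⊕0⊕0⊕1⊕1⊕0⊕1⊕1⊕0⊕1⊕1⊕1⊕0⊕1⊕0⊕0 = 0
s2 (pos 2,3,6,7,10,11,14,15,18,19,22,23,26,27,30,31): 1⊕0⊕0⊕1⊕0⊕0⊕1⊕1⊕1⊕1⊕1⊕1⊕1⊕1⊕0⊕0 = 0
s4 (pos 4,5,6,7,12,13,14,15,20,21,22,23,28,29,30,31): 1⊕0⊕0⊕1⊕1⊕1⊕1⊕1⊕0⊕1⊕1⊕1⊕0⊕0⊕0⊕0 = 1
s8 (pos 8,9,10,11,12,13,14,15,24,25,26,27,28,29,30,31): 1⊕1⊕0⊕0⊕1⊕1⊕1⊕1⊕1⊕0⊕1⊕1⊕0⊕0⊕0⊕0 = 1
s16 (pos 16,17,18,19,20,21,22,23,24,25,26,27,28,29,30,31): 0⊕0⊕1⊕1⊕0⊕1⊕1⊕1⊕1⊕0⊕1⊕1⊕0⊕0⊕0⊕0 = 0
Syndrome s16…s1 = 01100 → error at position 12.
Flip position 12: 0101001110011110011011110110000 → 0101001110001110011011110110000
Read data bits from positions 3,5,6,7,9,10,11,12,13,14,15,17,18,19,20,21,22,23,24,25,26,27,28,29,30,31: 00011000111011011110110000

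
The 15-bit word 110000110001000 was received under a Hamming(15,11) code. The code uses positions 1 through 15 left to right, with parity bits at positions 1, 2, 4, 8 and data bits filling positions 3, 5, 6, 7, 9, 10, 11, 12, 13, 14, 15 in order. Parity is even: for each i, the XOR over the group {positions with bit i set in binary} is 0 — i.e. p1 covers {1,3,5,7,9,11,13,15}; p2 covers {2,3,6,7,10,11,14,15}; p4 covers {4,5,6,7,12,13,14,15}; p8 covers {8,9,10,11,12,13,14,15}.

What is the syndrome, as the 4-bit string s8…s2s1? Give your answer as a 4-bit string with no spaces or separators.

s1 (pos 1,3,5,7,9,11,13,15): 1⊕0⊕0⊕1⊕0⊕0⊕0⊕0 = 0
s2 (pos 2,3,6,7,10,11,14,15): 1⊕0⊕0⊕1⊕0⊕0⊕0⊕0 = 0
s4 (pos 4,5,6,7,12,13,14,15): 0⊕0⊕0⊕1⊕1⊕0⊕0⊕0 = 0
s8 (pos 8,9,10,11,12,13,14,15): 1⊕0⊕0⊕0⊕1⊕0⊕0⊕0 = 0
Syndrome s8…s1 = 0000 → no error.

0000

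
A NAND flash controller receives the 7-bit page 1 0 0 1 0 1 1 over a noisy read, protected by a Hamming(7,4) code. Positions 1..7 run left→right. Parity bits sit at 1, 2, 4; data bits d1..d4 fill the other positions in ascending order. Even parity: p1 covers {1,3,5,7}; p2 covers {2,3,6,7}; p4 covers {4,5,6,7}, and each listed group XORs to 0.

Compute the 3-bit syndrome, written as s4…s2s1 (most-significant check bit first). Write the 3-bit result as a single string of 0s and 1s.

s1 (pos 1,3,5,7): 1⊕0⊕0⊕1 = 0
s2 (pos 2,3,6,7): 0⊕0⊕1⊕1 = 0
s4 (pos 4,5,6,7): 1⊕0⊕1⊕1 = 1
Syndrome s4…s1 = 100 → error at position 4.

100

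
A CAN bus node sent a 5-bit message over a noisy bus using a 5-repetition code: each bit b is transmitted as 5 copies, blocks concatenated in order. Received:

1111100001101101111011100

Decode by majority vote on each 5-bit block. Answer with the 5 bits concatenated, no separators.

Block 1 (11111): 5 ones → 1
Block 2 (00001): 1 one → 0
Block 3 (10110): 3 ones → 1
Block 4 (11110): 4 ones → 1
Block 5 (11100): 3 ones → 1

10111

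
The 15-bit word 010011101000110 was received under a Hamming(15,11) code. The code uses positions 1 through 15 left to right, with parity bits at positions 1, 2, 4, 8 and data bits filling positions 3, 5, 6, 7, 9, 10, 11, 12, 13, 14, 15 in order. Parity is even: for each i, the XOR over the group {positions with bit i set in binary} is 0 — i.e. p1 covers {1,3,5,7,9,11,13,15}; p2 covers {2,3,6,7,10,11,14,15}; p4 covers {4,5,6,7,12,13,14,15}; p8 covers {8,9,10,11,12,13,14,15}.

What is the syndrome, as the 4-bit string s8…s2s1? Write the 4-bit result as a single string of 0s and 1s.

s1 (pos 1,3,5,7,9,11,13,15): 0⊕0⊕1⊕1⊕1⊕0⊕1⊕0 = 0
s2 (pos 2,3,6,7,10,11,14,15): 1⊕0⊕1⊕1⊕0⊕0⊕1⊕0 = 0
s4 (pos 4,5,6,7,12,13,14,15): 0⊕1⊕1⊕1⊕0⊕1⊕1⊕0 = 1
s8 (pos 8,9,10,11,12,13,14,15): 0⊕1⊕0⊕0⊕0⊕1⊕1⊕0 = 1
Syndrome s8…s1 = 1100 → error at position 12.

1100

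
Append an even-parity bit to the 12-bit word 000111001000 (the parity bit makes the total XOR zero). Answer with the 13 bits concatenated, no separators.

XOR of the 12 data bits: 0⊕0⊕0⊕1⊕1⊕1⊕0⊕0⊕1⊕0⊕0⊕0 = 0
Parity bit = 0 (so all 13 bits XOR to 0).

0001110010000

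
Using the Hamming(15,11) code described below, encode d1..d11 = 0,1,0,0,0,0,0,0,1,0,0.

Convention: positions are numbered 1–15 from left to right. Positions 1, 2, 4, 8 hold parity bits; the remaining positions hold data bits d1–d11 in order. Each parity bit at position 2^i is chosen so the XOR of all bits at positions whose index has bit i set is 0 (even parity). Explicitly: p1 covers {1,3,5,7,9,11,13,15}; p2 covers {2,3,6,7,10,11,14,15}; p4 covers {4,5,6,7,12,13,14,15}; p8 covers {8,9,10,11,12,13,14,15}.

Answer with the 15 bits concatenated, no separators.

000010010000100

Place data at non-parity positions: p1 p2 0 p4 1 0 0 p8 0 0 0 0 1 0 0
p1 (pos 1,3,5,7,9,11,13,15): XOR of data positions = 0⊕1⊕0⊕0⊕0⊕1⊕0 = 0
p2 (pos 2,3,6,7,10,11,14,15): XOR of data positions = 0⊕0⊕0⊕0⊕0⊕0⊕0 = 0
p4 (pos 4,5,6,7,12,13,14,15): XOR of data positions = 1⊕0⊕0⊕0⊕1⊕0⊕0 = 0
p8 (pos 8,9,10,11,12,13,14,15): XOR of data positions = 0⊕0⊕0⊕0⊕1⊕0⊕0 = 1
Codeword: 000010010000100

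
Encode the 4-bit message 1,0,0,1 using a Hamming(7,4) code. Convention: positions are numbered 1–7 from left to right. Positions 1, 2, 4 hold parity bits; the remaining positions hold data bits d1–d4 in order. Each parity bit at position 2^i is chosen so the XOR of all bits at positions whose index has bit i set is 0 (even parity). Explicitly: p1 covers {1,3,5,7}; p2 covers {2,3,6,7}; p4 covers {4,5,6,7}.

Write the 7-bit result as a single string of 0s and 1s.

0011001

Place data at non-parity positions: p1 p2 1 p4 0 0 1
p1 (pos 1,3,5,7): XOR of data positions = 1⊕0⊕1 = 0
p2 (pos 2,3,6,7): XOR of data positions = 1⊕0⊕1 = 0
p4 (pos 4,5,6,7): XOR of data positions = 0⊕0⊕1 = 1
Codeword: 0011001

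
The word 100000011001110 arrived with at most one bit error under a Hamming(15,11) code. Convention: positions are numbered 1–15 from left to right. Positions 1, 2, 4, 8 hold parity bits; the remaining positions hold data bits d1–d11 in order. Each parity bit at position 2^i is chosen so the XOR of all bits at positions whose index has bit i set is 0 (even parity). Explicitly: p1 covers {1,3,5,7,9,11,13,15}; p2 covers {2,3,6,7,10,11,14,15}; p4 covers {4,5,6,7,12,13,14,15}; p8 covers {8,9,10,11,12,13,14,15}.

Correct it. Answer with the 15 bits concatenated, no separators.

s1 (pos 1,3,5,7,9,11,13,15): 1⊕0⊕0⊕0⊕1⊕0⊕1⊕0 = 1
s2 (pos 2,3,6,7,10,11,14,15): 0⊕0⊕0⊕0⊕0⊕0⊕1⊕0 = 1
s4 (pos 4,5,6,7,12,13,14,15): 0⊕0⊕0⊕0⊕1⊕1⊕1⊕0 = 1
s8 (pos 8,9,10,11,12,13,14,15): 1⊕1⊕0⊕0⊕1⊕1⊕1⊕0 = 1
Syndrome s8…s1 = 1111 → error at position 15.
Flip position 15: 100000011001110 → 100000011001111

100000011001111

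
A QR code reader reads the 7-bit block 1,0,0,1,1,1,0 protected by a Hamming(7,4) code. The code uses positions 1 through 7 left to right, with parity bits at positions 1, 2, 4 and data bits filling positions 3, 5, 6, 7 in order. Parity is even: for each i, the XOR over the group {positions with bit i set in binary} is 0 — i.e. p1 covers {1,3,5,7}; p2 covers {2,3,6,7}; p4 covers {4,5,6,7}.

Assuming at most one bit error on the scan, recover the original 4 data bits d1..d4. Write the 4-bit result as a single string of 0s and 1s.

0100

s1 (pos 1,3,5,7): 1⊕0⊕1⊕0 = 0
s2 (pos 2,3,6,7): 0⊕0⊕1⊕0 = 1
s4 (pos 4,5,6,7): 1⊕1⊕1⊕0 = 1
Syndrome s4…s1 = 110 → error at position 6.
Flip position 6: 1001110 → 1001100
Read data bits from positions 3,5,6,7: 0100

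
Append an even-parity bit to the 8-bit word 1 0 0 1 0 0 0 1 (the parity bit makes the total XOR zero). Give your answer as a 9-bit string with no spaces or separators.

100100011

XOR of the 8 data bits: 1⊕0⊕0⊕1⊕0⊕0⊕0⊕1 = 1
Parity bit = 1 (so all 9 bits XOR to 0).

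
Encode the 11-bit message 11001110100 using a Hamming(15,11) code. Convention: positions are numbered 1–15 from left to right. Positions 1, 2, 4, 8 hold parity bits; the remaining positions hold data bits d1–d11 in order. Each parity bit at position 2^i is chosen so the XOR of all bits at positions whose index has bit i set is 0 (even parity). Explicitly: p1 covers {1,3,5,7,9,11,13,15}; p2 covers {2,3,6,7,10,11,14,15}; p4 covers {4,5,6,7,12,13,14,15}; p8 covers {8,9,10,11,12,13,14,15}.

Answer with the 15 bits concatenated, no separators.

111010001110100

Place data at non-parity positions: p1 p2 1 p4 1 0 0 p8 1 1 1 0 1 0 0
p1 (pos 1,3,5,7,9,11,13,15): XOR of data positions = 1⊕1⊕0⊕1⊕1⊕1⊕0 = 1
p2 (pos 2,3,6,7,10,11,14,15): XOR of data positions = 1⊕0⊕0⊕1⊕1⊕0⊕0 = 1
p4 (pos 4,5,6,7,12,13,14,15): XOR of data positions = 1⊕0⊕0⊕0⊕1⊕0⊕0 = 0
p8 (pos 8,9,10,11,12,13,14,15): XOR of data positions = 1⊕1⊕1⊕0⊕1⊕0⊕0 = 0
Codeword: 111010001110100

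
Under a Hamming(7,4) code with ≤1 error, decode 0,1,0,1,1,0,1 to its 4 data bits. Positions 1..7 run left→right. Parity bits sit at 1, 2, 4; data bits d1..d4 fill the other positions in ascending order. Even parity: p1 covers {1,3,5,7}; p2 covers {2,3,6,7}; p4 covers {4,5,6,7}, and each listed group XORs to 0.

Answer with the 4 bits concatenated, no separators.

0101

s1 (pos 1,3,5,7): 0⊕0⊕1⊕1 = 0
s2 (pos 2,3,6,7): 1⊕0⊕0⊕1 = 0
s4 (pos 4,5,6,7): 1⊕1⊕0⊕1 = 1
Syndrome s4…s1 = 100 → error at position 4.
Flip position 4: 0101101 → 0100101
Read data bits from positions 3,5,6,7: 0101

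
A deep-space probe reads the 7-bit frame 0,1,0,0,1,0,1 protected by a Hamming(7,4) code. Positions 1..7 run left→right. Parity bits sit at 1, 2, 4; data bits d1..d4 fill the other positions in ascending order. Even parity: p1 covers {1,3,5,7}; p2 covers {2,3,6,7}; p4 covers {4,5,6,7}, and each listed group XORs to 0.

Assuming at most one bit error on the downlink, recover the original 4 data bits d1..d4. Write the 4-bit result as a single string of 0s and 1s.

s1 (pos 1,3,5,7): 0⊕0⊕1⊕1 = 0
s2 (pos 2,3,6,7): 1⊕0⊕0⊕1 = 0
s4 (pos 4,5,6,7): 0⊕1⊕0⊕1 = 0
Syndrome s4…s1 = 000 → no error.
Read data bits from positions 3,5,6,7: 0101

0101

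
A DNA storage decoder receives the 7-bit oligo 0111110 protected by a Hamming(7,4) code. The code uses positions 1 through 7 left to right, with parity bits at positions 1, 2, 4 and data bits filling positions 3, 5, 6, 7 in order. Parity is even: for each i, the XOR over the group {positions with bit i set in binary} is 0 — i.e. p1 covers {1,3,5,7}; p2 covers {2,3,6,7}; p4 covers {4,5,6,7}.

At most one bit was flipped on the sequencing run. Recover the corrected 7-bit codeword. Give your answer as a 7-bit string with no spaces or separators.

s1 (pos 1,3,5,7): 0⊕1⊕1⊕0 = 0
s2 (pos 2,3,6,7): 1⊕1⊕1⊕0 = 1
s4 (pos 4,5,6,7): 1⊕1⊕1⊕0 = 1
Syndrome s4…s1 = 110 → error at position 6.
Flip position 6: 0111110 → 0111100

0111100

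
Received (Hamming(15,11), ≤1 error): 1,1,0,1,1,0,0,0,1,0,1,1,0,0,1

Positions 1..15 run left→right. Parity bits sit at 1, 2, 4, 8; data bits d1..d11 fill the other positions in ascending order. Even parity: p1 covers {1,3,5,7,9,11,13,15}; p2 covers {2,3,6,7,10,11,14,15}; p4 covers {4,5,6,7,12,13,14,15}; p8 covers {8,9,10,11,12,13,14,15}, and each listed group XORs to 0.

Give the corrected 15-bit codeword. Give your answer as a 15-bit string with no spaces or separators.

111110001011001

s1 (pos 1,3,5,7,9,11,13,15): 1⊕0⊕1⊕0⊕1⊕1⊕0⊕1 = 1
s2 (pos 2,3,6,7,10,11,14,15): 1⊕0⊕0⊕0⊕0⊕1⊕0⊕1 = 1
s4 (pos 4,5,6,7,12,13,14,15): 1⊕1⊕0⊕0⊕1⊕0⊕0⊕1 = 0
s8 (pos 8,9,10,11,12,13,14,15): 0⊕1⊕0⊕1⊕1⊕0⊕0⊕1 = 0
Syndrome s8…s1 = 0011 → error at position 3.
Flip position 3: 110110001011001 → 111110001011001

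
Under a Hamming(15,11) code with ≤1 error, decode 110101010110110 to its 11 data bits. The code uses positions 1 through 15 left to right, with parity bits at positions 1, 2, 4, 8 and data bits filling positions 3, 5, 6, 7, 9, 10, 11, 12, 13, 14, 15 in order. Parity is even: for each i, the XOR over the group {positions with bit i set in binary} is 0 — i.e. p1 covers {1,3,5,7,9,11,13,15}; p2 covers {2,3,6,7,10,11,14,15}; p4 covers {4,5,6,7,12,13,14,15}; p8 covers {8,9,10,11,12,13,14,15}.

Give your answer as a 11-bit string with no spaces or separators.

s1 (pos 1,3,5,7,9,11,13,15): 1⊕0⊕0⊕0⊕0⊕1⊕1⊕0 = 1
s2 (pos 2,3,6,7,10,11,14,15): 1⊕0⊕1⊕0⊕1⊕1⊕1⊕0 = 1
s4 (pos 4,5,6,7,12,13,14,15): 1⊕0⊕1⊕0⊕0⊕1⊕1⊕0 = 0
s8 (pos 8,9,10,11,12,13,14,15): 1⊕0⊕1⊕1⊕0⊕1⊕1⊕0 = 1
Syndrome s8…s1 = 1011 → error at position 11.
Flip position 11: 110101010110110 → 110101010100110
Read data bits from positions 3,5,6,7,9,10,11,12,13,14,15: 00100100110

00100100110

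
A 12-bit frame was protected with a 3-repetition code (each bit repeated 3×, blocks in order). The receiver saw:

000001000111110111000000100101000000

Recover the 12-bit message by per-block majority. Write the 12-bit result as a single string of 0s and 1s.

000111000100

Block 1 (000): 0 ones → 0
Block 2 (001): 1 one → 0
Block 3 (000): 0 ones → 0
Block 4 (111): 3 ones → 1
Block 5 (110): 2 ones → 1
Block 6 (111): 3 ones → 1
Block 7 (000): 0 ones → 0
Block 8 (000): 0 ones → 0
Block 9 (100): 1 one → 0
Block 10 (101): 2 ones → 1
Block 11 (000): 0 ones → 0
Block 12 (000): 0 ones → 0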